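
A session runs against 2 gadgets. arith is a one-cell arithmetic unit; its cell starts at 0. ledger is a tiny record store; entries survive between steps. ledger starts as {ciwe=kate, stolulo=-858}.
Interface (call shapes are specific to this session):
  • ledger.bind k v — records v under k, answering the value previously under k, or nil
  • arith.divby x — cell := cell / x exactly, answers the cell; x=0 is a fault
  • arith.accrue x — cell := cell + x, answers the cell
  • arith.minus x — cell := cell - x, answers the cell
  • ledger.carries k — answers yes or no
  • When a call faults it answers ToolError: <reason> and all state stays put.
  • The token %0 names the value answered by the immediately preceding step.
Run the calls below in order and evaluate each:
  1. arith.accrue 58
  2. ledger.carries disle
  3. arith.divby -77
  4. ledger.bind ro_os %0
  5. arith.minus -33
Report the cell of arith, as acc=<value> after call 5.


Answer: acc=2483/77

Derivation:
Step: accrue[x: 58]
Result: 58
Step: carries[k: disle]
Result: no
Step: divby[x: -77]
Result: -58/77
Step: bind[k: ro_os; v: %0]
Result: nil
Step: minus[x: -33]
Result: 2483/77


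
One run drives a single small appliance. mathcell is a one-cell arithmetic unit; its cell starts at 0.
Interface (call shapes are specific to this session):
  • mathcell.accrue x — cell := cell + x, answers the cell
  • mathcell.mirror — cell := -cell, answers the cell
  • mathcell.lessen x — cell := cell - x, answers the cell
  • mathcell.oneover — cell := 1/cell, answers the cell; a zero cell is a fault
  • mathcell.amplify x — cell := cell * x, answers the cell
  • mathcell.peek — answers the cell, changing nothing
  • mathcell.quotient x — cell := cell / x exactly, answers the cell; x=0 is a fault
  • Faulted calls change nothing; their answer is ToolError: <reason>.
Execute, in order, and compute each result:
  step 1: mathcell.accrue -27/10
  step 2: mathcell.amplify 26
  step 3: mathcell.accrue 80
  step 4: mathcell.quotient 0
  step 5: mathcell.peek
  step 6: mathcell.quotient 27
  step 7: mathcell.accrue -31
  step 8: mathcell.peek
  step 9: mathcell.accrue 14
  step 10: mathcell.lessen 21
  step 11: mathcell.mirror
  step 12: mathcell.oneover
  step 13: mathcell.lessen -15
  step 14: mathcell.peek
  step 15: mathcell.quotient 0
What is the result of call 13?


;; 1. accrue(x='-27/10') => -27/10
;; 2. amplify(x='26') => -351/5
;; 3. accrue(x='80') => 49/5
;; 4. quotient(x='0') => ToolError: division by zero
;; 5. peek() => 49/5
;; 6. quotient(x='27') => 49/135
;; 7. accrue(x='-31') => -4136/135
;; 8. peek() => -4136/135
;; 9. accrue(x='14') => -2246/135
;; 10. lessen(x='21') => -5081/135
;; 11. mirror() => 5081/135
;; 12. oneover() => 135/5081
;; 13. lessen(x='-15') => 76350/5081
;; 14. peek() => 76350/5081
;; 15. quotient(x='0') => ToolError: division by zero

Answer: 76350/5081


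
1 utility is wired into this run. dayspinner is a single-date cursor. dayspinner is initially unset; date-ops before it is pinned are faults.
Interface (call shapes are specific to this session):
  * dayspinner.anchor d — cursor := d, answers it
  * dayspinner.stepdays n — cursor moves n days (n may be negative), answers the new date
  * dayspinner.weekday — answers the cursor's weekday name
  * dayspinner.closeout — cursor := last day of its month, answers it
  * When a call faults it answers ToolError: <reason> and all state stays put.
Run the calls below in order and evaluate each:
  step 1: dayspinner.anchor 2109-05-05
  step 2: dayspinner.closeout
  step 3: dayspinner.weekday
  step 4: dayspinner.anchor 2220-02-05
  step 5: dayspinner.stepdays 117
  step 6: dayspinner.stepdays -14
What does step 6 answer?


Answer: 2220-05-18

Derivation:
[in] dayspinner.anchor d=2109-05-05
  2109-05-05
[in] dayspinner.closeout
  2109-05-31
[in] dayspinner.weekday
  Friday
[in] dayspinner.anchor d=2220-02-05
  2220-02-05
[in] dayspinner.stepdays n=117
  2220-06-01
[in] dayspinner.stepdays n=-14
  2220-05-18


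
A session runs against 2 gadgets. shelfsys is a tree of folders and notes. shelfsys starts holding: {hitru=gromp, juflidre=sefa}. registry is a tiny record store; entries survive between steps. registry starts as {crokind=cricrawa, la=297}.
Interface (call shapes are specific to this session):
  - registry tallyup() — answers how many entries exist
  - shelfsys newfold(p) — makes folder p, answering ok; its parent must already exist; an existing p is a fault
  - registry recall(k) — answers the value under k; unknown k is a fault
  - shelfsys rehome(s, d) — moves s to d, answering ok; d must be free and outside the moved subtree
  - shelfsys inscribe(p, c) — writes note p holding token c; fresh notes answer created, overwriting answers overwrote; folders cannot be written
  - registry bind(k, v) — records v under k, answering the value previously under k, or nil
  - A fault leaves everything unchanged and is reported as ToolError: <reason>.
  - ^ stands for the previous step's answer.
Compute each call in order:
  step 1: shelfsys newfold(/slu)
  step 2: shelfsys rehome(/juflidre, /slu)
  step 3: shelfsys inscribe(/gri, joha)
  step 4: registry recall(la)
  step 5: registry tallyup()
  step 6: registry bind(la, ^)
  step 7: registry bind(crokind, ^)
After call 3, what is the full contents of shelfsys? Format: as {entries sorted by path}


Answer: {gri=joha, hitru=gromp, juflidre=sefa, slu/}

Derivation:
>>> shelfsys newfold p→/slu
[out] ok
>>> shelfsys rehome s→/juflidre d→/slu
[out] ToolError: exists
>>> shelfsys inscribe p→/gri c→joha
[out] created
>>> registry recall k→la
[out] 297
>>> registry tallyup
[out] 2
>>> registry bind k→la v→^
[out] 297
>>> registry bind k→crokind v→^
[out] cricrawa


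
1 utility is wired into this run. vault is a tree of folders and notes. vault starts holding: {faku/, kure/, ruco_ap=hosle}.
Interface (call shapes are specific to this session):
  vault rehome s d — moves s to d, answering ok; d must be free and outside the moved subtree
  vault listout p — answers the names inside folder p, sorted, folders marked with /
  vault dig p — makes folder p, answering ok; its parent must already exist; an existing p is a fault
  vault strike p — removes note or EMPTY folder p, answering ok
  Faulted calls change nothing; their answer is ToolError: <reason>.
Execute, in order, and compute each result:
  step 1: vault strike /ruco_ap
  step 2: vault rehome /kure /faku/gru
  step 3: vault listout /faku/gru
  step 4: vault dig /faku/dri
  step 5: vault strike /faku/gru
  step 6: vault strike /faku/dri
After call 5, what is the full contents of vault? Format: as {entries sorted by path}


Answer: {faku/, faku/dri/}

Derivation:
-> vault strike(p→/ruco_ap)
<- ok
-> vault rehome(s→/kure, d→/faku/gru)
<- ok
-> vault listout(p→/faku/gru)
<- []
-> vault dig(p→/faku/dri)
<- ok
-> vault strike(p→/faku/gru)
<- ok
-> vault strike(p→/faku/dri)
<- ok


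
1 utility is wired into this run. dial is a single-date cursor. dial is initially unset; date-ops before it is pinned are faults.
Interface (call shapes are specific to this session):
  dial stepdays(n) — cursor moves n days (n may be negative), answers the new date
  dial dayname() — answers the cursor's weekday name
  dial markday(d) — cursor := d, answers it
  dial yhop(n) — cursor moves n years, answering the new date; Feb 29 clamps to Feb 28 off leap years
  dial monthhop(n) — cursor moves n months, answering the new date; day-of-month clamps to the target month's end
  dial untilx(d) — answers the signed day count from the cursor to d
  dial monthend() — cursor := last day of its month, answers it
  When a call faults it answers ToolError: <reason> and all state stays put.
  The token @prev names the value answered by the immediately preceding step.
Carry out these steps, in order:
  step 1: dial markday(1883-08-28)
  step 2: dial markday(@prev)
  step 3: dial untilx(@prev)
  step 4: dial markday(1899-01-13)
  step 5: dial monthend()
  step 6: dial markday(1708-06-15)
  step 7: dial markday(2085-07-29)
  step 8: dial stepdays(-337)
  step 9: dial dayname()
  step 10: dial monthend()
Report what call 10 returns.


Answer: 2084-08-31

Derivation:
~$ dial markday d→1883-08-28
:: 1883-08-28
~$ dial markday d→@prev
:: 1883-08-28
~$ dial untilx d→@prev
:: 0
~$ dial markday d→1899-01-13
:: 1899-01-13
~$ dial monthend
:: 1899-01-31
~$ dial markday d→1708-06-15
:: 1708-06-15
~$ dial markday d→2085-07-29
:: 2085-07-29
~$ dial stepdays n→-337
:: 2084-08-26
~$ dial dayname
:: Saturday
~$ dial monthend
:: 2084-08-31


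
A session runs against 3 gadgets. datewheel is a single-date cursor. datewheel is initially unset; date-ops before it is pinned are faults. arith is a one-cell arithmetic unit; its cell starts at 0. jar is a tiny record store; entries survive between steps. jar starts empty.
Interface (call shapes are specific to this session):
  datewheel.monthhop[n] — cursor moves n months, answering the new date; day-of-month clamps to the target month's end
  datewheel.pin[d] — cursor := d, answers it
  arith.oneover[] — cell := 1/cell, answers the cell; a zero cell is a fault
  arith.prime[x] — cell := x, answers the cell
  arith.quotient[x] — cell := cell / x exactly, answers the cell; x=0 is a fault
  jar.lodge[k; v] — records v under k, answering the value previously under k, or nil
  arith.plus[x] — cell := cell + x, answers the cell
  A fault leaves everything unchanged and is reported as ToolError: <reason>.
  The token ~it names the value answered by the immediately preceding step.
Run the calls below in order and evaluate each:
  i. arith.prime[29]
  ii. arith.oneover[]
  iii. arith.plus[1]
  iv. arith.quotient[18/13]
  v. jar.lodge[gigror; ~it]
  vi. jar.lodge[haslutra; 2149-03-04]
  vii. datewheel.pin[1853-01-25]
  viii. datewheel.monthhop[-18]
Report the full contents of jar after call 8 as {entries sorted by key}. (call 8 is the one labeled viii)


Answer: {gigror=65/87, haslutra=2149-03-04}

Derivation:
[in] arith.prime x='29'
[out] 29
[in] arith.oneover
[out] 1/29
[in] arith.plus x='1'
[out] 30/29
[in] arith.quotient x='18/13'
[out] 65/87
[in] jar.lodge k='gigror' v='~it'
[out] nil
[in] jar.lodge k='haslutra' v='2149-03-04'
[out] nil
[in] datewheel.pin d='1853-01-25'
[out] 1853-01-25
[in] datewheel.monthhop n='-18'
[out] 1851-07-25


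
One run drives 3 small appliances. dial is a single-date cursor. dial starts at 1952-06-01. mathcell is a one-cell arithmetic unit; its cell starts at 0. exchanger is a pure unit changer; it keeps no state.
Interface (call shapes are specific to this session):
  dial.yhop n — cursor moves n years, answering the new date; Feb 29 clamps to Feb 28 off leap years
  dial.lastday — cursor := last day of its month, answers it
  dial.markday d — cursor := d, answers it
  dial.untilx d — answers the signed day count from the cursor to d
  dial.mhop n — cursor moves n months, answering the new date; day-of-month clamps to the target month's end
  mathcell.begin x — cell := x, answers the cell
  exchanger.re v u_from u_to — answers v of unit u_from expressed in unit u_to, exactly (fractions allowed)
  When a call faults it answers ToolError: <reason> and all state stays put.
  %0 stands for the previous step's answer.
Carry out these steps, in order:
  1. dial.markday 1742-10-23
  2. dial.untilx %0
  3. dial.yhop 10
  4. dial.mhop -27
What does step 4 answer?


CALL dial.markday[d→1742-10-23]
RET  1742-10-23
CALL dial.untilx[d→%0]
RET  0
CALL dial.yhop[n→10]
RET  1752-10-23
CALL dial.mhop[n→-27]
RET  1750-07-23

Answer: 1750-07-23


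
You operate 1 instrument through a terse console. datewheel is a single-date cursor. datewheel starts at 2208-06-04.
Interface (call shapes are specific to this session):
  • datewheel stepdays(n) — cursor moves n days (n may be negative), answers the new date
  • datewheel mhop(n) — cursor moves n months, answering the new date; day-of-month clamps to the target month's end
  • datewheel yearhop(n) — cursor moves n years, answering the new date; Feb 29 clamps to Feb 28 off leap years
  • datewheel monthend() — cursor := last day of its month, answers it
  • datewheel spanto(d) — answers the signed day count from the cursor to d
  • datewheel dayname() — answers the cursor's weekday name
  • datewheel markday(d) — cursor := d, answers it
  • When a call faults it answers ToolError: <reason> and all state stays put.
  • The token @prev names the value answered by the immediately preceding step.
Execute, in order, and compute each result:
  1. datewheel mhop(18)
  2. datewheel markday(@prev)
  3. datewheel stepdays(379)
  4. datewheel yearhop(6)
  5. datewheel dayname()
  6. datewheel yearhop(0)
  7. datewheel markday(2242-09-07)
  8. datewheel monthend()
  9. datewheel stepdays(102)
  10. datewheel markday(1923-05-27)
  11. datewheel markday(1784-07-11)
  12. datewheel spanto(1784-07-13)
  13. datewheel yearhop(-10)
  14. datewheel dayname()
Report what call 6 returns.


> datewheel mhop n→18
= 2209-12-04
> datewheel markday d→@prev
= 2209-12-04
> datewheel stepdays n→379
= 2210-12-18
> datewheel yearhop n→6
= 2216-12-18
> datewheel dayname
= Wednesday
> datewheel yearhop n→0
= 2216-12-18
> datewheel markday d→2242-09-07
= 2242-09-07
> datewheel monthend
= 2242-09-30
> datewheel stepdays n→102
= 2243-01-10
> datewheel markday d→1923-05-27
= 1923-05-27
> datewheel markday d→1784-07-11
= 1784-07-11
> datewheel spanto d→1784-07-13
= 2
> datewheel yearhop n→-10
= 1774-07-11
> datewheel dayname
= Monday

Answer: 2216-12-18


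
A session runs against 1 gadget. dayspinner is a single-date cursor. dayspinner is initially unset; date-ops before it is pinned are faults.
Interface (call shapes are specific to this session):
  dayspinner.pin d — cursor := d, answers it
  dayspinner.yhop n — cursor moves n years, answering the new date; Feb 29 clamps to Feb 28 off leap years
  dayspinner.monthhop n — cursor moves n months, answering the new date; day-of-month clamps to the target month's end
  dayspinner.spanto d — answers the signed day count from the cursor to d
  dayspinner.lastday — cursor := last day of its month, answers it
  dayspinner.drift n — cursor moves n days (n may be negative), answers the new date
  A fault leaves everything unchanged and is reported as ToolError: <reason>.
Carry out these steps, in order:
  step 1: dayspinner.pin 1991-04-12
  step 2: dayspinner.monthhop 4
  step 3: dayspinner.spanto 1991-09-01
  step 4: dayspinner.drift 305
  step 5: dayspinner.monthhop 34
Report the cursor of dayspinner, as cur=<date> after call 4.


Answer: cur=1992-06-12

Derivation:
Act: dayspinner.pin[d: 1991-04-12]
Obs: 1991-04-12
Act: dayspinner.monthhop[n: 4]
Obs: 1991-08-12
Act: dayspinner.spanto[d: 1991-09-01]
Obs: 20
Act: dayspinner.drift[n: 305]
Obs: 1992-06-12
Act: dayspinner.monthhop[n: 34]
Obs: 1995-04-12


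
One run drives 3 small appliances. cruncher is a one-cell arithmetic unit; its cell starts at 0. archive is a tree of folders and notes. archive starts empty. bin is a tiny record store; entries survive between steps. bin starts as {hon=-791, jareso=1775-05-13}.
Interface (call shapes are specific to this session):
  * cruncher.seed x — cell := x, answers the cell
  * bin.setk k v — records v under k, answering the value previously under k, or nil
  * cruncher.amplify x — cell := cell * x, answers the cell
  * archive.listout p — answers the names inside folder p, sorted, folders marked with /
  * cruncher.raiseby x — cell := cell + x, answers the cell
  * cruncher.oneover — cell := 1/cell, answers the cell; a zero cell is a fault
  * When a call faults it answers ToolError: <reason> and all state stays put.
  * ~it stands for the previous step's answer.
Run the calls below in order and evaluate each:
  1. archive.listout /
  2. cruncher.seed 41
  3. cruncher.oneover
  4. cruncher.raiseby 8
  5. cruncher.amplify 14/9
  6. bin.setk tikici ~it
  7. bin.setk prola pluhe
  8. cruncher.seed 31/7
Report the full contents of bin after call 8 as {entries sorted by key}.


Next I call archive.listout using p→/, which returns [].
I invoke cruncher.seed using x→41: 41.
Calling cruncher.oneover, — result: 1/41.
I try cruncher.raiseby using x→8, → 329/41.
Next I call cruncher.amplify using x→14/9, yielding 4606/369.
I invoke bin.setk using k→tikici, v→~it, and get nil.
Next I call bin.setk using k→prola, v→pluhe, and get nil.
Now I run cruncher.seed using x→31/7, — result: 31/7.

Answer: {hon=-791, jareso=1775-05-13, prola=pluhe, tikici=4606/369}


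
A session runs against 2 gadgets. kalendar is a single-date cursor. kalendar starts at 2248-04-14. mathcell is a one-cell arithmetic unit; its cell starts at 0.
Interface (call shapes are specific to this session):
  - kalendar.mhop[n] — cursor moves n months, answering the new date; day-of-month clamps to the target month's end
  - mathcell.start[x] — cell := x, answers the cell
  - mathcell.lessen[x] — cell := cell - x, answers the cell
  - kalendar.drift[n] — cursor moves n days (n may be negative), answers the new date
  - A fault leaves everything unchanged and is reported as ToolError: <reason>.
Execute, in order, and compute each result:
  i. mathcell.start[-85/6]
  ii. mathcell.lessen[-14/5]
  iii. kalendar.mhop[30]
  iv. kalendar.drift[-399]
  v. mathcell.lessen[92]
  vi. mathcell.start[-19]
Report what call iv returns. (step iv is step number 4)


Answer: 2249-09-10

Derivation:
→ mathcell.start(x='-85/6')
← -85/6
→ mathcell.lessen(x='-14/5')
← -341/30
→ kalendar.mhop(n='30')
← 2250-10-14
→ kalendar.drift(n='-399')
← 2249-09-10
→ mathcell.lessen(x='92')
← -3101/30
→ mathcell.start(x='-19')
← -19


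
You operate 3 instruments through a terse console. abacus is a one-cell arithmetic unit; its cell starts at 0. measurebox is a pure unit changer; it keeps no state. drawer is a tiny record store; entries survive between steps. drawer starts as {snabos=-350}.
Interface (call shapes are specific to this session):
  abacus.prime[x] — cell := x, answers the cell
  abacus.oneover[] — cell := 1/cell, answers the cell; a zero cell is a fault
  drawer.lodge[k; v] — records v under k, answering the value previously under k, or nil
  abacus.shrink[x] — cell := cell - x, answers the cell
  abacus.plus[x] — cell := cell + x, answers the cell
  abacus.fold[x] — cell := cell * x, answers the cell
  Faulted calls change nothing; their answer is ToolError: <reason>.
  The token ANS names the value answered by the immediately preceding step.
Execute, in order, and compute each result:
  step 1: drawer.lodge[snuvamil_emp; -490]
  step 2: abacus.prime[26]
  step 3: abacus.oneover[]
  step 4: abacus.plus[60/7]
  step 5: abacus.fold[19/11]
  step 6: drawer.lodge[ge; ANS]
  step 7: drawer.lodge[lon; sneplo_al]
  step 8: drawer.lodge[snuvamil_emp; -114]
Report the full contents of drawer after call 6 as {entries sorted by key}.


Answer: {ge=29773/2002, snabos=-350, snuvamil_emp=-490}

Derivation:
·→ lodge(k: snuvamil_emp, v: -490)
·← nil
·→ prime(x: 26)
·← 26
·→ oneover()
·← 1/26
·→ plus(x: 60/7)
·← 1567/182
·→ fold(x: 19/11)
·← 29773/2002
·→ lodge(k: ge, v: ANS)
·← nil
·→ lodge(k: lon, v: sneplo_al)
·← nil
·→ lodge(k: snuvamil_emp, v: -114)
·← -490


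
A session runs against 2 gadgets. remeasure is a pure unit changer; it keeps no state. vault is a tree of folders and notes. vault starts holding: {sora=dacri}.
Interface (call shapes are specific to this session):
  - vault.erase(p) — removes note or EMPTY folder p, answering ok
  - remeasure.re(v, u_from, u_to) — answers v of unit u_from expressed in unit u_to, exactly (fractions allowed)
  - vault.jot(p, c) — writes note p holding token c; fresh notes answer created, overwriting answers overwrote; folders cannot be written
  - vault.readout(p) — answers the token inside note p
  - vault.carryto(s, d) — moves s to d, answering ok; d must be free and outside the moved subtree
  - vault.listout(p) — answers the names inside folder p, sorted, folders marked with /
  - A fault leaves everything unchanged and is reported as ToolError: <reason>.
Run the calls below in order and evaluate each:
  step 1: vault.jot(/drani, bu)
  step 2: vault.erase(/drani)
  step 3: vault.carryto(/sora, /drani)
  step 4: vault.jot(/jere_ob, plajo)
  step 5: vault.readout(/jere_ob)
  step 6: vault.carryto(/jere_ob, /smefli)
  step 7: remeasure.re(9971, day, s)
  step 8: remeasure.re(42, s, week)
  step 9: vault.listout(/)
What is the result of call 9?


-- 1. vault.jot(p→/drani, c→bu) -> created
-- 2. vault.erase(p→/drani) -> ok
-- 3. vault.carryto(s→/sora, d→/drani) -> ok
-- 4. vault.jot(p→/jere_ob, c→plajo) -> created
-- 5. vault.readout(p→/jere_ob) -> plajo
-- 6. vault.carryto(s→/jere_ob, d→/smefli) -> ok
-- 7. remeasure.re(v→9971, u_from→day, u_to→s) -> 861494400
-- 8. remeasure.re(v→42, u_from→s, u_to→week) -> 1/14400
-- 9. vault.listout(p→/) -> [drani, smefli]

Answer: [drani, smefli]


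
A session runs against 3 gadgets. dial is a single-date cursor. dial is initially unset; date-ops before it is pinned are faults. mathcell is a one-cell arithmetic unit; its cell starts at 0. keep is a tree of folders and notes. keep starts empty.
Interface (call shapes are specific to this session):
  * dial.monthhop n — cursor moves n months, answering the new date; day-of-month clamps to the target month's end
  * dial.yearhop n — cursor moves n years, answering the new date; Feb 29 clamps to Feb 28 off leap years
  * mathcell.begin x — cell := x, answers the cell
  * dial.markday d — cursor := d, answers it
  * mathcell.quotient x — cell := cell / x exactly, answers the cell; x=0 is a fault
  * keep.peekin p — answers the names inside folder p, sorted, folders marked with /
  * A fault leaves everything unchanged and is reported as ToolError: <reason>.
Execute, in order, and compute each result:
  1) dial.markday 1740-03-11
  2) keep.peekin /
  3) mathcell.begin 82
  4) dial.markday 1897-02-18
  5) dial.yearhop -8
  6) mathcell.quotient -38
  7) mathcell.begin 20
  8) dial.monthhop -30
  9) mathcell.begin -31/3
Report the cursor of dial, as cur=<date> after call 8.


Answer: cur=1886-08-18

Derivation:
-> dial.markday(d=1740-03-11)
<- 1740-03-11
-> keep.peekin(p=/)
<- []
-> mathcell.begin(x=82)
<- 82
-> dial.markday(d=1897-02-18)
<- 1897-02-18
-> dial.yearhop(n=-8)
<- 1889-02-18
-> mathcell.quotient(x=-38)
<- -41/19
-> mathcell.begin(x=20)
<- 20
-> dial.monthhop(n=-30)
<- 1886-08-18
-> mathcell.begin(x=-31/3)
<- -31/3


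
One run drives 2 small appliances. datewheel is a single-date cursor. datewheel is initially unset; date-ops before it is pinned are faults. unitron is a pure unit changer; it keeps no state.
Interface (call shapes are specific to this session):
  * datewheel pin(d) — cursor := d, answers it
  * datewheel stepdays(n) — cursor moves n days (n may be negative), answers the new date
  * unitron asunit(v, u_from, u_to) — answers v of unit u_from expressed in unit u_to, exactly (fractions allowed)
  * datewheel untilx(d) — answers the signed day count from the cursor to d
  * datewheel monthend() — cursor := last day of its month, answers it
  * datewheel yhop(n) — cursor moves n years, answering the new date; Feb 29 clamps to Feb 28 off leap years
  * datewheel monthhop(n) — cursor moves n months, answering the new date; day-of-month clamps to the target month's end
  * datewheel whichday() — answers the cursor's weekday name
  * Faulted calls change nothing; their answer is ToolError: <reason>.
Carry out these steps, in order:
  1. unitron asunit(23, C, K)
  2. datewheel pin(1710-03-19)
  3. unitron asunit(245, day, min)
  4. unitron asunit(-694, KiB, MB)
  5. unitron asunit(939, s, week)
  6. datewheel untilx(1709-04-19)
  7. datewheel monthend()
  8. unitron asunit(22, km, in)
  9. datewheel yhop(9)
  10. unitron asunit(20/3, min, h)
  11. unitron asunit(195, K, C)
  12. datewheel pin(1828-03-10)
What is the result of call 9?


Step: unitron asunit[v: 23; u_from: C; u_to: K]
Result: 5923/20
Step: datewheel pin[d: 1710-03-19]
Result: 1710-03-19
Step: unitron asunit[v: 245; u_from: day; u_to: min]
Result: 352800
Step: unitron asunit[v: -694; u_from: KiB; u_to: MB]
Result: -11104/15625
Step: unitron asunit[v: 939; u_from: s; u_to: week]
Result: 313/201600
Step: datewheel untilx[d: 1709-04-19]
Result: -334
Step: datewheel monthend[]
Result: 1710-03-31
Step: unitron asunit[v: 22; u_from: km; u_to: in]
Result: 110000000/127
Step: datewheel yhop[n: 9]
Result: 1719-03-31
Step: unitron asunit[v: 20/3; u_from: min; u_to: h]
Result: 1/9
Step: unitron asunit[v: 195; u_from: K; u_to: C]
Result: -1563/20
Step: datewheel pin[d: 1828-03-10]
Result: 1828-03-10

Answer: 1719-03-31


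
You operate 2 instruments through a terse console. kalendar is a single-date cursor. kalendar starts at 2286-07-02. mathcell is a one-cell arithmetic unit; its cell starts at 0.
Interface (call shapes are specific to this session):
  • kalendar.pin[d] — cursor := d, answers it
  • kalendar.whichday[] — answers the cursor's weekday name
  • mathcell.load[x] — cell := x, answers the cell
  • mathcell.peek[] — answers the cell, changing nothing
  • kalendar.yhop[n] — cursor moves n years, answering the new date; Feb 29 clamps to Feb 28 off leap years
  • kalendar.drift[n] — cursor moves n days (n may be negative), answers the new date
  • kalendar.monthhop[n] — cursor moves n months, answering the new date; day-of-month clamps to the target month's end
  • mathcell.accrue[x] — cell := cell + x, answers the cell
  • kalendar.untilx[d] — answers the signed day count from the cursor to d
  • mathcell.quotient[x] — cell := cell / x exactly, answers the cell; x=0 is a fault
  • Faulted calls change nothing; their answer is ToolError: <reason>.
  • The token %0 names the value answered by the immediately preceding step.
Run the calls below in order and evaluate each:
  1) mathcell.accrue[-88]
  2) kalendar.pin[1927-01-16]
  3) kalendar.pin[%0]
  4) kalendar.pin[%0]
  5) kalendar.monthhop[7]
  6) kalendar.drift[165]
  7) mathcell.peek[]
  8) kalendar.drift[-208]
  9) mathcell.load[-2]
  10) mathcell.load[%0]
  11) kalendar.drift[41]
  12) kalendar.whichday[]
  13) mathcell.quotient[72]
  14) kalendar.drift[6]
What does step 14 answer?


Answer: 1927-08-20

Derivation:
Invoking mathcell.accrue with x=-88, and observe -88.
I invoke kalendar.pin with d=1927-01-16, → 1927-01-16.
I run kalendar.pin with d=%0, and get 1927-01-16.
Using kalendar.pin with d=%0, which returns 1927-01-16.
Using kalendar.monthhop with n=7, yielding 1927-08-16.
Invoking kalendar.drift with n=165, yielding 1928-01-28.
Calling mathcell.peek(), and observe -88.
Invoking kalendar.drift with n=-208, giving 1927-07-04.
Now I run mathcell.load with x=-2, giving -2.
I call mathcell.load with x=%0, — result: -2.
I call kalendar.drift with n=41, → 1927-08-14.
I try kalendar.whichday(), and get Sunday.
Using mathcell.quotient with x=72: -1/36.
Calling kalendar.drift with n=6, — result: 1927-08-20.


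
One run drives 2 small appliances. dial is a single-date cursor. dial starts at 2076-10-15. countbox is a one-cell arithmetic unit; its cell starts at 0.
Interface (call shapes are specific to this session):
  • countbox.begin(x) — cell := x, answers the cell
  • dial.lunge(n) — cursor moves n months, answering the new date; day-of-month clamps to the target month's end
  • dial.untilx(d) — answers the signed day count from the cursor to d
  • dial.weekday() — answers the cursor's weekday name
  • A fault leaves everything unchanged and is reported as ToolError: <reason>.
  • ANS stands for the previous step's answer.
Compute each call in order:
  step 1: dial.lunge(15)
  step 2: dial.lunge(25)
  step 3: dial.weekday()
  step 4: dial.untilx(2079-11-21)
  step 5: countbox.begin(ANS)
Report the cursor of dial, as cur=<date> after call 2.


Answer: cur=2080-02-15

Derivation:
% 1. dial.lunge(n='15') -> 2078-01-15
% 2. dial.lunge(n='25') -> 2080-02-15
% 3. dial.weekday() -> Thursday
% 4. dial.untilx(d='2079-11-21') -> -86
% 5. countbox.begin(x='ANS') -> -86


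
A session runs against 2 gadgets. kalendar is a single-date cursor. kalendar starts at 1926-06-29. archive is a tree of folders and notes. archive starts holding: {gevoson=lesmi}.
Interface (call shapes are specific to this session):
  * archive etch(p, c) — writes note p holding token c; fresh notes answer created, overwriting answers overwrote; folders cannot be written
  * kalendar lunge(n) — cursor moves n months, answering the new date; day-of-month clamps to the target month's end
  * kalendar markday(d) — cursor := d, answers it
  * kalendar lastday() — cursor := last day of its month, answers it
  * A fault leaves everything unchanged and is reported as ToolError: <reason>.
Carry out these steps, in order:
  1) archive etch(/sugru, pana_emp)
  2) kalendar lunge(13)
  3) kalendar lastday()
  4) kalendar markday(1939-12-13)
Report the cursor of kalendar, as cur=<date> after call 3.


Then archive etch(p=/sugru, c=pana_emp), which returns created.
Next I call kalendar lunge(n=13): 1927-07-29.
I call kalendar lastday, and see 1927-07-31.
I try kalendar markday(d=1939-12-13): 1939-12-13.

Answer: cur=1927-07-31


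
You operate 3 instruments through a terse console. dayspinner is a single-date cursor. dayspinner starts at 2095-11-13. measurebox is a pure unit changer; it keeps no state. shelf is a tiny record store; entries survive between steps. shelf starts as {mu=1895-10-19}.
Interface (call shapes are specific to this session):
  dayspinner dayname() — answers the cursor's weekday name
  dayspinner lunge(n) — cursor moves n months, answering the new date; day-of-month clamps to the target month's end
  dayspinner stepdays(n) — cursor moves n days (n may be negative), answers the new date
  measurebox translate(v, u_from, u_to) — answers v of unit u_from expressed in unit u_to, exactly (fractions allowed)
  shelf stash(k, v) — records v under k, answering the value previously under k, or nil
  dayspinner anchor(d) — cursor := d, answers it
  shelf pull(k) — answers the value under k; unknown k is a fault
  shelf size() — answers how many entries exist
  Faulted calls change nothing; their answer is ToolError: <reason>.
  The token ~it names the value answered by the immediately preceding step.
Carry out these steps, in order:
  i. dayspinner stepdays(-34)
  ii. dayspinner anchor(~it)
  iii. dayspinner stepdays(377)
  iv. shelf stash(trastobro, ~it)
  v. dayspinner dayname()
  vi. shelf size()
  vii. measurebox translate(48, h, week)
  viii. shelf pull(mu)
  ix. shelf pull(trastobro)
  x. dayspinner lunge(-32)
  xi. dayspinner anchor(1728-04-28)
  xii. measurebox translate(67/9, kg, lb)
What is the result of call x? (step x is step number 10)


% 1. dayspinner stepdays(n→-34) : 2095-10-10
% 2. dayspinner anchor(d→~it) : 2095-10-10
% 3. dayspinner stepdays(n→377) : 2096-10-21
% 4. shelf stash(k→trastobro, v→~it) : nil
% 5. dayspinner dayname() : Sunday
% 6. shelf size() : 2
% 7. measurebox translate(v→48, u_from→h, u_to→week) : 2/7
% 8. shelf pull(k→mu) : 1895-10-19
% 9. shelf pull(k→trastobro) : 2096-10-21
% 10. dayspinner lunge(n→-32) : 2094-02-21
% 11. dayspinner anchor(d→1728-04-28) : 1728-04-28
% 12. measurebox translate(v→67/9, u_from→kg, u_to→lb) : 6700000000/408233133

Answer: 2094-02-21


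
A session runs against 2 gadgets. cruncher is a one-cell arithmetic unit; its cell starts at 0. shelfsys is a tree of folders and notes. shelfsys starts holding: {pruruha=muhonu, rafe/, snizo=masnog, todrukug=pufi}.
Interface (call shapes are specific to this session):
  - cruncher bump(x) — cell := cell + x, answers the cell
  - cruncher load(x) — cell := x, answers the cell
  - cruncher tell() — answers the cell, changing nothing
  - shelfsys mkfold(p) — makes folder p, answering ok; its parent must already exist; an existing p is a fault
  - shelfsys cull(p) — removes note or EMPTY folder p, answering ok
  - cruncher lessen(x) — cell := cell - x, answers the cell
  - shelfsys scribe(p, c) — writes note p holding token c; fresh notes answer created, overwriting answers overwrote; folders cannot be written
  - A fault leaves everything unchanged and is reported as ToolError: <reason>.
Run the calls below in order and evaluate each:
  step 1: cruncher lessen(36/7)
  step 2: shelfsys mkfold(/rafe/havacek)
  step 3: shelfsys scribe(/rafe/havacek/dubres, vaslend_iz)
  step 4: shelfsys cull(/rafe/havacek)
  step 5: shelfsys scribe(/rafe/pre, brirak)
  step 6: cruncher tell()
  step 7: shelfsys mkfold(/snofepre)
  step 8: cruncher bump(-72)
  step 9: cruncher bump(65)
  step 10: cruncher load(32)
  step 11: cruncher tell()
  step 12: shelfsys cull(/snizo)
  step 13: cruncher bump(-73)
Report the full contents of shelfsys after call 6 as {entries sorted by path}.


·→ cruncher lessen(x: 36/7)
·← -36/7
·→ shelfsys mkfold(p: /rafe/havacek)
·← ok
·→ shelfsys scribe(p: /rafe/havacek/dubres, c: vaslend_iz)
·← created
·→ shelfsys cull(p: /rafe/havacek)
·← ToolError: not empty
·→ shelfsys scribe(p: /rafe/pre, c: brirak)
·← created
·→ cruncher tell()
·← -36/7
·→ shelfsys mkfold(p: /snofepre)
·← ok
·→ cruncher bump(x: -72)
·← -540/7
·→ cruncher bump(x: 65)
·← -85/7
·→ cruncher load(x: 32)
·← 32
·→ cruncher tell()
·← 32
·→ shelfsys cull(p: /snizo)
·← ok
·→ cruncher bump(x: -73)
·← -41

Answer: {pruruha=muhonu, rafe/, rafe/havacek/, rafe/havacek/dubres=vaslend_iz, rafe/pre=brirak, snizo=masnog, todrukug=pufi}


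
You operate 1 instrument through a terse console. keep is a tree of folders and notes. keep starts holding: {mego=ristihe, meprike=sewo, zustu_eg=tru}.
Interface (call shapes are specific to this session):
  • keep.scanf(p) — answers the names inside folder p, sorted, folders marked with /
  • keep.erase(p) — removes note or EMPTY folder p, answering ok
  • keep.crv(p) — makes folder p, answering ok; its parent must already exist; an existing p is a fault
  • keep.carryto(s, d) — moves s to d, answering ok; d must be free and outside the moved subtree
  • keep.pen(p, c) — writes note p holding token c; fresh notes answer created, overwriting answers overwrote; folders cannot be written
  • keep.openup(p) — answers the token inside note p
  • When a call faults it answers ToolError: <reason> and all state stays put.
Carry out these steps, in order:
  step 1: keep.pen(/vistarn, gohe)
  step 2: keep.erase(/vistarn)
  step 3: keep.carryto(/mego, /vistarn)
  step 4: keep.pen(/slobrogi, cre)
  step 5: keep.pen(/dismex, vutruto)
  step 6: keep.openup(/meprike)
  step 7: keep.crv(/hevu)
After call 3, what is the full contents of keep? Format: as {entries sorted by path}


>> pen(/vistarn, gohe)
<< created
>> erase(/vistarn)
<< ok
>> carryto(/mego, /vistarn)
<< ok
>> pen(/slobrogi, cre)
<< created
>> pen(/dismex, vutruto)
<< created
>> openup(/meprike)
<< sewo
>> crv(/hevu)
<< ok

Answer: {meprike=sewo, vistarn=ristihe, zustu_eg=tru}


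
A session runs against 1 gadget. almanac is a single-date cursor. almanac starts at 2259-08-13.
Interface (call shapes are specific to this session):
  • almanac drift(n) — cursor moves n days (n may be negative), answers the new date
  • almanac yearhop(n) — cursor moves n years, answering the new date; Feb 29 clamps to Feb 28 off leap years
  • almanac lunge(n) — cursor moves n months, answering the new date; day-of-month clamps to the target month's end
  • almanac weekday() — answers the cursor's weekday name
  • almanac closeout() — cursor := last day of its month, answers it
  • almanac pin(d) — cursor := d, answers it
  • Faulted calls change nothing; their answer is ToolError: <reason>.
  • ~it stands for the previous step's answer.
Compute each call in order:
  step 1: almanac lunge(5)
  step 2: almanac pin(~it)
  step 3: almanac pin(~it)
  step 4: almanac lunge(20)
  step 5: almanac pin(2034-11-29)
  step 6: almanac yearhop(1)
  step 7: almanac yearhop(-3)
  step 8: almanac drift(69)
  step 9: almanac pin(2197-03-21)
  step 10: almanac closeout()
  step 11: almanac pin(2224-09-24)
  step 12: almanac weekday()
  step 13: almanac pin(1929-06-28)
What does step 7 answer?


Answer: 2032-11-29

Derivation:
Step: almanac lunge[n: 5]
Result: 2260-01-13
Step: almanac pin[d: ~it]
Result: 2260-01-13
Step: almanac pin[d: ~it]
Result: 2260-01-13
Step: almanac lunge[n: 20]
Result: 2261-09-13
Step: almanac pin[d: 2034-11-29]
Result: 2034-11-29
Step: almanac yearhop[n: 1]
Result: 2035-11-29
Step: almanac yearhop[n: -3]
Result: 2032-11-29
Step: almanac drift[n: 69]
Result: 2033-02-06
Step: almanac pin[d: 2197-03-21]
Result: 2197-03-21
Step: almanac closeout[]
Result: 2197-03-31
Step: almanac pin[d: 2224-09-24]
Result: 2224-09-24
Step: almanac weekday[]
Result: Friday
Step: almanac pin[d: 1929-06-28]
Result: 1929-06-28


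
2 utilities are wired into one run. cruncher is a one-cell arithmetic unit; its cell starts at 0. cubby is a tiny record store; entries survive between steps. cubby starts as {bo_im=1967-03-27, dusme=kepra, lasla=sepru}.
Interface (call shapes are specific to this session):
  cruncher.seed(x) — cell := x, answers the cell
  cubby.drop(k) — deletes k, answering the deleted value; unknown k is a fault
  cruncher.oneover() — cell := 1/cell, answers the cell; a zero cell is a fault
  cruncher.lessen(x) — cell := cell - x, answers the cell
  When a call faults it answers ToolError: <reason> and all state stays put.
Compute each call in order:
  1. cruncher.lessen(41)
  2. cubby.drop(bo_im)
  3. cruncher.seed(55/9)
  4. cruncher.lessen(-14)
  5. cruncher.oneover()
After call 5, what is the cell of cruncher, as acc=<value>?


Answer: acc=9/181

Derivation:
I call cruncher.lessen on x=41, giving -41.
Calling cubby.drop on k=bo_im, → 1967-03-27.
Invoking cruncher.seed on x=55/9: 55/9.
I try cruncher.lessen on x=-14: 181/9.
Next I call cruncher.oneover, which returns 9/181.


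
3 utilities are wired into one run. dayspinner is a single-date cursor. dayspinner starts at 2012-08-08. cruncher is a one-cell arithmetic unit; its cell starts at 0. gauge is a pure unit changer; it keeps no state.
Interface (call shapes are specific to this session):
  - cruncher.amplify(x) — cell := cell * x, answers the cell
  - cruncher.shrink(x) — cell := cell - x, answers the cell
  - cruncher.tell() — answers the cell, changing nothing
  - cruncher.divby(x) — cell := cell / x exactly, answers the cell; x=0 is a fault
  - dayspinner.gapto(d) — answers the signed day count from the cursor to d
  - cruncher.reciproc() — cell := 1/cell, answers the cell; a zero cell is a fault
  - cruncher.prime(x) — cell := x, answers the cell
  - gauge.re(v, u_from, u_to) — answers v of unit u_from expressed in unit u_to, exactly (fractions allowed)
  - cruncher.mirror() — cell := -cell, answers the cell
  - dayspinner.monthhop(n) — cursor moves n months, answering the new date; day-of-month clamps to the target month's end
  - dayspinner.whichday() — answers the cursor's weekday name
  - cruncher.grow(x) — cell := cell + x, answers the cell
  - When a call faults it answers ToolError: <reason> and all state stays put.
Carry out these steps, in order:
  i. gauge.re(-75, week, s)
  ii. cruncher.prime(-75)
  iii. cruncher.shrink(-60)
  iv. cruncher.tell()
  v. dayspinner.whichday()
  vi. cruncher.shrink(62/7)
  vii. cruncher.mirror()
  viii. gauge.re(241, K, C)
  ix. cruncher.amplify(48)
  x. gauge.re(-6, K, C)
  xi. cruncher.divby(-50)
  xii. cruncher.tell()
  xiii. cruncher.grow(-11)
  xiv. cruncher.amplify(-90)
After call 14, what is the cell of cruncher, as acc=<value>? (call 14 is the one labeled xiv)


Step: gauge.re[v=-75; u_from=week; u_to=s]
Result: -45360000
Step: cruncher.prime[x=-75]
Result: -75
Step: cruncher.shrink[x=-60]
Result: -15
Step: cruncher.tell[]
Result: -15
Step: dayspinner.whichday[]
Result: Wednesday
Step: cruncher.shrink[x=62/7]
Result: -167/7
Step: cruncher.mirror[]
Result: 167/7
Step: gauge.re[v=241; u_from=K; u_to=C]
Result: -643/20
Step: cruncher.amplify[x=48]
Result: 8016/7
Step: gauge.re[v=-6; u_from=K; u_to=C]
Result: -5583/20
Step: cruncher.divby[x=-50]
Result: -4008/175
Step: cruncher.tell[]
Result: -4008/175
Step: cruncher.grow[x=-11]
Result: -5933/175
Step: cruncher.amplify[x=-90]
Result: 106794/35

Answer: acc=106794/35
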